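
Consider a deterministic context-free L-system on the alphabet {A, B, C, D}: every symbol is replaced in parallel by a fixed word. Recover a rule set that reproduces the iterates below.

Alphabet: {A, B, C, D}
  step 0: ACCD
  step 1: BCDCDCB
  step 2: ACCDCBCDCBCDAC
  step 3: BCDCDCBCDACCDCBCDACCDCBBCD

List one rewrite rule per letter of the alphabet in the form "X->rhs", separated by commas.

A->B, B->AC, C->CD, D->CB

  step 2 ⇒ step 3: ACCDCBCDCBCDAC ⇒ B·CD·CD·CB·CD·AC·CD·CB·CD·AC·CD·CB·B·CD
    A ↦ B
    B ↦ AC
    C ↦ CD
    D ↦ CB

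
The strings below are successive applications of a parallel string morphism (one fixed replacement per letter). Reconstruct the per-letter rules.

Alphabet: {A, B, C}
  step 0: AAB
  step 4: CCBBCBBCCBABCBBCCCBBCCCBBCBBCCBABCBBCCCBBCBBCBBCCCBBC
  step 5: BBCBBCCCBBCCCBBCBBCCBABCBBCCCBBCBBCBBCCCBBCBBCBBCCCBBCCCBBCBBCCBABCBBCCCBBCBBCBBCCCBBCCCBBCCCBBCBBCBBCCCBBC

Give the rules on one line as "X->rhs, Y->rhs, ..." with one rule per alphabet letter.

  step 4 ⇒ step 5: CCBBCBBCCBABCBBCCCBBCCCBBCBBCCBABCBBCCCBBCBBCBBCCCBBC ⇒ BBC·BBC·C·C·BBC·C·C·BBC·BBC·C·BAB·C·BBC·C·C·BBC·BBC·BBC·C·C·BBC·BBC·BBC·C·C·BBC·C·C·BBC·BBC·C·BAB·C·BBC·C·C·BBC·BBC·BBC·C·C·BBC·C·C·BBC·C·C·BBC·BBC·BBC·C·C·BBC
    A ↦ BAB
    B ↦ C
    C ↦ BBC

A->BAB, B->C, C->BBC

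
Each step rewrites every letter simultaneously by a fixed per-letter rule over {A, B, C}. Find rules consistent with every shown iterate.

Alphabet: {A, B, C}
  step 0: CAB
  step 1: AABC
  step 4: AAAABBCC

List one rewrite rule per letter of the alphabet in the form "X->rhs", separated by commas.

  step 0 ⇒ step 1: CAB ⇒ AA·B·C
    A ↦ B
    B ↦ C
    C ↦ AA

A->B, B->C, C->AA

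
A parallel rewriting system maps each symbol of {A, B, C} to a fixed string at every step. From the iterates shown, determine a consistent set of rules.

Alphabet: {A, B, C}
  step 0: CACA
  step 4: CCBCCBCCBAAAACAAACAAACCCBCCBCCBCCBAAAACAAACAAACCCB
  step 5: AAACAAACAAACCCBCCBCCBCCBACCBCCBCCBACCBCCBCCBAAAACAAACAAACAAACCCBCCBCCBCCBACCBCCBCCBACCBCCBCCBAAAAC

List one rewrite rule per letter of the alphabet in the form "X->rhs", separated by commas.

  step 4 ⇒ step 5: CCBCCBCCBAAAACAAACAAACCCBCCBCCBCCBAAAACAAACAAACCCB ⇒ A·A·AC·A·A·AC·A·A·AC·CCB·CCB·CCB·CCB·A·CCB·CCB·CCB·A·CCB·CCB·CCB·A·A·A·AC·A·A·AC·A·A·AC·A·A·AC·CCB·CCB·CCB·CCB·A·CCB·CCB·CCB·A·CCB·CCB·CCB·A·A·A·AC
    A ↦ CCB
    B ↦ AC
    C ↦ A

A->CCB, B->AC, C->A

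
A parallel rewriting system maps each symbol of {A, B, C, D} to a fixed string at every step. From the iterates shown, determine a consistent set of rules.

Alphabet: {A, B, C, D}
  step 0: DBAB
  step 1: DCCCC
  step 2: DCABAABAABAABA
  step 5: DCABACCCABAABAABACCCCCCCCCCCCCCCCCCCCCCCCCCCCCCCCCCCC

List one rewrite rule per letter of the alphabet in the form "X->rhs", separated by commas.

  step 1 ⇒ step 2: DCCCC ⇒ DC·ABA·ABA·ABA·ABA
    C ↦ ABA
    D ↦ DC
  step 0 ⇒ step 1: DBAB ⇒ DC·C·C·C
    A ↦ C
  step 0 ⇒ step 1: DBAB ⇒ DC·C·C·C
    B ↦ C

A->C, B->C, C->ABA, D->DC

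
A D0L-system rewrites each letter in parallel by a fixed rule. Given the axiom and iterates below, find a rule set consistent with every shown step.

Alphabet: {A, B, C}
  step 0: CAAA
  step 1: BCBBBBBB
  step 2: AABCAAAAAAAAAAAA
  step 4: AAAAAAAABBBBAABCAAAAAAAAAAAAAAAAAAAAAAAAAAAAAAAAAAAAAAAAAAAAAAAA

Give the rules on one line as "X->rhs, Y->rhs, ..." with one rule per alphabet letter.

A->BB, B->AA, C->BC

  step 1 ⇒ step 2: BCBBBBBB ⇒ AA·BC·AA·AA·AA·AA·AA·AA
    B ↦ AA
    C ↦ BC
  step 0 ⇒ step 1: CAAA ⇒ BC·BB·BB·BB
    A ↦ BB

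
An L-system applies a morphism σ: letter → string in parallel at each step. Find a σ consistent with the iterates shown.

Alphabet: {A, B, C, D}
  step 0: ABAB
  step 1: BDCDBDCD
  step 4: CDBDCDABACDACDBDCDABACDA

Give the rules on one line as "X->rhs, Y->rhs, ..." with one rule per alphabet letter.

  step 0 ⇒ step 1: ABAB ⇒ BD·CD·BD·CD
    A ↦ BD
    B ↦ CD
    C ↦ B  (constrained at step 1)
    D ↦ A  (constrained at step 1)

A->BD, B->CD, C->B, D->A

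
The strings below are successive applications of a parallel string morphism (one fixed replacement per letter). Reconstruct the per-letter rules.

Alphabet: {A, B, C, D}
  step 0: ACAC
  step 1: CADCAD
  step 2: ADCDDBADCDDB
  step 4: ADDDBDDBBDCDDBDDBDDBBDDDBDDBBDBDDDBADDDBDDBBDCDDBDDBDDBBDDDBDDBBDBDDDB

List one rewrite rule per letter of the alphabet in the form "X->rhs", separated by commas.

  step 1 ⇒ step 2: CADCAD ⇒ AD·C·DDB·AD·C·DDB
    A ↦ C
    C ↦ AD
    D ↦ DDB
    B ↦ BD  (constrained at step 2)

A->C, B->BD, C->AD, D->DDB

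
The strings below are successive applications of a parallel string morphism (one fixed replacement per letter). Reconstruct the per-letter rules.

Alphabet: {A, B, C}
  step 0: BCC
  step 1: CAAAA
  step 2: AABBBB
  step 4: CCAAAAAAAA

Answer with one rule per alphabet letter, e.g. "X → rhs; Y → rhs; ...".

  step 1 ⇒ step 2: CAAAA ⇒ AA·B·B·B·B
    A ↦ B
    C ↦ AA
  step 0 ⇒ step 1: BCC ⇒ C·AA·AA
    B ↦ C

A->B, B->C, C->AA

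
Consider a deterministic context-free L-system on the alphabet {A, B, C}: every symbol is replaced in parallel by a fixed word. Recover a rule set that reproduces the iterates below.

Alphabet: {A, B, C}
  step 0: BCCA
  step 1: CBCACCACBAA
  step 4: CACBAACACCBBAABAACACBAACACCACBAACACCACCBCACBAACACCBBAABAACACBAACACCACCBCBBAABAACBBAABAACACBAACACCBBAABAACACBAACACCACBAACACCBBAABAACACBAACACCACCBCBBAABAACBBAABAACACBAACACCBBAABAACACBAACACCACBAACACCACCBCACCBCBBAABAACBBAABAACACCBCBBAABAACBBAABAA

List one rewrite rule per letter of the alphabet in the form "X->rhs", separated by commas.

  step 0 ⇒ step 1: BCCA ⇒ CB·CAC·CAC·BAA
    A ↦ BAA
    B ↦ CB
    C ↦ CAC

A->BAA, B->CB, C->CAC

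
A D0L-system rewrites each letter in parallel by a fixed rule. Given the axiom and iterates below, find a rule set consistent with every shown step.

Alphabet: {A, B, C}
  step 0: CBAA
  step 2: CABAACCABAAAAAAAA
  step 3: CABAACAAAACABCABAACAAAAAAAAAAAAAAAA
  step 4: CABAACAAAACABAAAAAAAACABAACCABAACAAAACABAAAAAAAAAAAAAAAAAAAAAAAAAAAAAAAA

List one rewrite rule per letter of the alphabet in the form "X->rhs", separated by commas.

  step 3 ⇒ step 4: CABAACAAAACABCABAACAAAAAAAAAAAAAAAA ⇒ CAB·AA·C·AA·AA·CAB·AA·AA·AA·AA·CAB·AA·C·CAB·AA·C·AA·AA·CAB·AA·AA·AA·AA·AA·AA·AA·AA·AA·AA·AA·AA·AA·AA·AA·AA
    A ↦ AA
    B ↦ C
    C ↦ CAB

A->AA, B->C, C->CAB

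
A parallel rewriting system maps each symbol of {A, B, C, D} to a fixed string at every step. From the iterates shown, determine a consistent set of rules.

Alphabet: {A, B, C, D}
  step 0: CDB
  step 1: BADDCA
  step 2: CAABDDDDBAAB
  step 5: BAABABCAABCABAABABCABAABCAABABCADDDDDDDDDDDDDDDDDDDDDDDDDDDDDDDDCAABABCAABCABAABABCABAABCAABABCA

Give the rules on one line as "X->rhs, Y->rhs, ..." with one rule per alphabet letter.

A->AB, B->CA, C->BA, D->DD

  step 1 ⇒ step 2: BADDCA ⇒ CA·AB·DD·DD·BA·AB
    A ↦ AB
    B ↦ CA
    C ↦ BA
    D ↦ DD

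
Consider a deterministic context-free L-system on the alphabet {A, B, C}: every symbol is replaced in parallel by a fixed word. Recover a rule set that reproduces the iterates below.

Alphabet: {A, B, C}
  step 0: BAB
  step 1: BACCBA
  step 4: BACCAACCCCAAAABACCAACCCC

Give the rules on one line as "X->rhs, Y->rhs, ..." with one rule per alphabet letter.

A->CC, B->BA, C->A

  step 0 ⇒ step 1: BAB ⇒ BA·CC·BA
    A ↦ CC
    B ↦ BA
    C ↦ A  (constrained at step 1)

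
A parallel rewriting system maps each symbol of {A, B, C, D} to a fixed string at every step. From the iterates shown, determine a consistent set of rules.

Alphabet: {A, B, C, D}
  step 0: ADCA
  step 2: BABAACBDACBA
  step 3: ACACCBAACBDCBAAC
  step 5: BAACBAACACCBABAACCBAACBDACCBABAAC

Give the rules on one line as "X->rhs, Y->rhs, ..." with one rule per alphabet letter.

A->C, B->A, C->BA, D->CBD

  step 2 ⇒ step 3: BABAACBDACBA ⇒ A·C·A·C·C·BA·A·CBD·C·BA·A·C
    A ↦ C
    B ↦ A
    C ↦ BA
    D ↦ CBD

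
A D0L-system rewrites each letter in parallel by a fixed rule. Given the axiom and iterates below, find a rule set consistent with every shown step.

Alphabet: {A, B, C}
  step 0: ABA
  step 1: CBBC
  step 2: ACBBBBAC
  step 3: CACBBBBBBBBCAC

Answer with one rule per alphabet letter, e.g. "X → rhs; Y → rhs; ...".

  step 2 ⇒ step 3: ACBBBBAC ⇒ C·AC·BB·BB·BB·BB·C·AC
    A ↦ C
    B ↦ BB
    C ↦ AC

A->C, B->BB, C->AC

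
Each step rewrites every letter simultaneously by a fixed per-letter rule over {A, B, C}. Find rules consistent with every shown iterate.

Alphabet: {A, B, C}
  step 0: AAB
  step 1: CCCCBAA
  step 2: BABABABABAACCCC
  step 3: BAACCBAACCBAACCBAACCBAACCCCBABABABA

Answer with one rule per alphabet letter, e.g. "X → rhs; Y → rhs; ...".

  step 2 ⇒ step 3: BABABABABAACCCC ⇒ BAA·CC·BAA·CC·BAA·CC·BAA·CC·BAA·CC·CC·BA·BA·BA·BA
    A ↦ CC
    B ↦ BAA
    C ↦ BA

A->CC, B->BAA, C->BA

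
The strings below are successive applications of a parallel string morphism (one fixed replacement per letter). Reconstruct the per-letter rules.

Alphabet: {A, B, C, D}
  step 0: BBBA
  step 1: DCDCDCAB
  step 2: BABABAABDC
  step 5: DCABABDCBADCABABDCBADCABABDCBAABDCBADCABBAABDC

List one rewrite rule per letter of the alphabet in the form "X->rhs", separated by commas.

  step 1 ⇒ step 2: DCDCDCAB ⇒ B·A·B·A·B·A·AB·DC
    A ↦ AB
    B ↦ DC
    C ↦ A
    D ↦ B

A->AB, B->DC, C->A, D->B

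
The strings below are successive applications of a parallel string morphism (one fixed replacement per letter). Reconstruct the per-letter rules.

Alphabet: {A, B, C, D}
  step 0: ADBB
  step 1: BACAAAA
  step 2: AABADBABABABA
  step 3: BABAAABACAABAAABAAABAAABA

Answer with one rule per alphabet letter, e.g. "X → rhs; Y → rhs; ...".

A->BA, B->AA, C->D, D->C

  step 2 ⇒ step 3: AABADBABABABA ⇒ BA·BA·AA·BA·C·AA·BA·AA·BA·AA·BA·AA·BA
    A ↦ BA
    B ↦ AA
    D ↦ C
  step 1 ⇒ step 2: BACAAAA ⇒ AA·BA·D·BA·BA·BA·BA
    C ↦ D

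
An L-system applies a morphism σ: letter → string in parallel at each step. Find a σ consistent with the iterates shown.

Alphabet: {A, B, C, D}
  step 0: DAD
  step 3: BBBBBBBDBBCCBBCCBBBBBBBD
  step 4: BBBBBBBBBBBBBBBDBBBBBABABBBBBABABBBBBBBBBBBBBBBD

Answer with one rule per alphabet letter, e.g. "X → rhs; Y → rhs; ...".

  step 3 ⇒ step 4: BBBBBBBDBBCCBBCCBBBBBBBD ⇒ BB·BB·BB·BB·BB·BB·BB·BD·BB·BB·BA·BA·BB·BB·BA·BA·BB·BB·BB·BB·BB·BB·BB·BD
    B ↦ BB
    C ↦ BA
    D ↦ BD
    A ↦ CC  (constrained at step 0)

A->CC, B->BB, C->BA, D->BD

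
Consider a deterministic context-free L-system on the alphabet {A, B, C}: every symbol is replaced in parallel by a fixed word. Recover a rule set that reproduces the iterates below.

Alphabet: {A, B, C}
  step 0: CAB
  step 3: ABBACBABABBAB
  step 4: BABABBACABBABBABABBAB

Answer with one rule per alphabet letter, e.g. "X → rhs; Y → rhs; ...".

A->B, B->AB, C->AC

  step 3 ⇒ step 4: ABBACBABABBAB ⇒ B·AB·AB·B·AC·AB·B·AB·B·AB·AB·B·AB
    A ↦ B
    B ↦ AB
    C ↦ AC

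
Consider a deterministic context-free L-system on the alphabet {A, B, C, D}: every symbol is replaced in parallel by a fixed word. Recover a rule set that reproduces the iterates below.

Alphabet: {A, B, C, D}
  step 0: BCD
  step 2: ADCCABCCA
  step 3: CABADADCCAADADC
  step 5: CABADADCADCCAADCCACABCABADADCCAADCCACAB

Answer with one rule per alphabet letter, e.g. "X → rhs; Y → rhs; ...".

  step 2 ⇒ step 3: ADCCABCCA ⇒ C·AB·AD·AD·C·CA·AD·AD·C
    A ↦ C
    B ↦ CA
    C ↦ AD
    D ↦ AB

A->C, B->CA, C->AD, D->AB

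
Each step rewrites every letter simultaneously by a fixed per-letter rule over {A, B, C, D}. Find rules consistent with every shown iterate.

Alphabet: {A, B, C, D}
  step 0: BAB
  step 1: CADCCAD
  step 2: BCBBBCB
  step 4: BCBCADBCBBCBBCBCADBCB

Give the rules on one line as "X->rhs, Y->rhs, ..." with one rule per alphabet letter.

  step 1 ⇒ step 2: CADCCAD ⇒ B·C·B·B·B·C·B
    A ↦ C
    C ↦ B
    D ↦ B
  step 0 ⇒ step 1: BAB ⇒ CAD·C·CAD
    B ↦ CAD

A->C, B->CAD, C->B, D->B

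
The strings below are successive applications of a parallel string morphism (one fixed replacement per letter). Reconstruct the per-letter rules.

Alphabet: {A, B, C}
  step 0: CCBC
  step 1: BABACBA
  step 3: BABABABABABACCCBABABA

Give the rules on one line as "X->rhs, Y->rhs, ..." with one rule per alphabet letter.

A->CC, B->C, C->BA

  step 0 ⇒ step 1: CCBC ⇒ BA·BA·C·BA
    B ↦ C
    C ↦ BA
    A ↦ CC  (constrained at step 1)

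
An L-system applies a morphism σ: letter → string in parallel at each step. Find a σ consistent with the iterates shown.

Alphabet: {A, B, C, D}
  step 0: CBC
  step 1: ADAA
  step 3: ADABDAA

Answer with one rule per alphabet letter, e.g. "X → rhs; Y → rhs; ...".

A->C, B->DA, C->A, D->BD

  step 0 ⇒ step 1: CBC ⇒ A·DA·A
    B ↦ DA
    C ↦ A
    A ↦ C  (constrained at step 1)
    D ↦ BD  (constrained at step 1)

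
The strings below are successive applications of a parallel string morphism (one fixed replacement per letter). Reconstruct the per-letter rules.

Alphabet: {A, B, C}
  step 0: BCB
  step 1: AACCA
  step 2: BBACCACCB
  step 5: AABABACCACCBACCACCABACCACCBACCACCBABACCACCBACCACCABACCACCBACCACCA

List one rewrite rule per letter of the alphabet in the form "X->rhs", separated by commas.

  step 1 ⇒ step 2: AACCA ⇒ B·B·ACC·ACC·B
    A ↦ B
    C ↦ ACC
  step 0 ⇒ step 1: BCB ⇒ A·ACC·A
    B ↦ A

A->B, B->A, C->ACC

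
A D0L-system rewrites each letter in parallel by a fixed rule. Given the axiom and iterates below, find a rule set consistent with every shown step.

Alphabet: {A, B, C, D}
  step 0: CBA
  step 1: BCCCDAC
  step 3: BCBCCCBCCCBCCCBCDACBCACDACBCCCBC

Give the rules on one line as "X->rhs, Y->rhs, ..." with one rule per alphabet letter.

  step 0 ⇒ step 1: CBA ⇒ BC·CC·DAC
    A ↦ DAC
    B ↦ CC
    C ↦ BC
    D ↦ AC  (constrained at step 1)

A->DAC, B->CC, C->BC, D->AC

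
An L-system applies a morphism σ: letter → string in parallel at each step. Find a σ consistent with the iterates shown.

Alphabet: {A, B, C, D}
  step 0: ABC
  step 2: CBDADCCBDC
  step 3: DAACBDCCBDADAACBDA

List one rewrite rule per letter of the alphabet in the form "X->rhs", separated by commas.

  step 2 ⇒ step 3: CBDADCCBDC ⇒ DA·A·CB·DC·CB·DA·DA·A·CB·DA
    A ↦ DC
    B ↦ A
    C ↦ DA
    D ↦ CB

A->DC, B->A, C->DA, D->CB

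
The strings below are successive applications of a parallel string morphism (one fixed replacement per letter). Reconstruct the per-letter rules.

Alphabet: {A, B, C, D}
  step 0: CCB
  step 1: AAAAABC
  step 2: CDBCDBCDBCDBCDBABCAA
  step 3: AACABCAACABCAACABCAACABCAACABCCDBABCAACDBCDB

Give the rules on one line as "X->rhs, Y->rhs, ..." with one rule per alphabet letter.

  step 2 ⇒ step 3: CDBCDBCDBCDBCDBABCAA ⇒ AA·C·ABC·AA·C·ABC·AA·C·ABC·AA·C·ABC·AA·C·ABC·CDB·ABC·AA·CDB·CDB
    A ↦ CDB
    B ↦ ABC
    C ↦ AA
    D ↦ C

A->CDB, B->ABC, C->AA, D->C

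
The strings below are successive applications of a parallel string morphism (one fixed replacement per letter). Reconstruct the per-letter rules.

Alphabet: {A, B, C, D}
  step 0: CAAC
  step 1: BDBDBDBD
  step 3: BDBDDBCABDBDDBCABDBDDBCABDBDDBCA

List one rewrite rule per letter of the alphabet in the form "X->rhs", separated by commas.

  step 0 ⇒ step 1: CAAC ⇒ BD·BD·BD·BD
    A ↦ BD
    C ↦ BD
    B ↦ CA  (constrained at step 1)
    D ↦ DB  (constrained at step 1)

A->BD, B->CA, C->BD, D->DB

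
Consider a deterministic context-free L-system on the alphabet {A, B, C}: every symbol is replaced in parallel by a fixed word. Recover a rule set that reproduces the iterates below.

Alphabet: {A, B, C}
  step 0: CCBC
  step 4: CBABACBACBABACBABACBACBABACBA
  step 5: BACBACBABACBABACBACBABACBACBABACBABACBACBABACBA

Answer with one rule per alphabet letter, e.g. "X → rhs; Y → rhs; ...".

A->BA, B->C, C->BA

  step 4 ⇒ step 5: CBABACBACBABACBABACBACBABACBA ⇒ BA·C·BA·C·BA·BA·C·BA·BA·C·BA·C·BA·BA·C·BA·C·BA·BA·C·BA·BA·C·BA·C·BA·BA·C·BA
    A ↦ BA
    B ↦ C
    C ↦ BA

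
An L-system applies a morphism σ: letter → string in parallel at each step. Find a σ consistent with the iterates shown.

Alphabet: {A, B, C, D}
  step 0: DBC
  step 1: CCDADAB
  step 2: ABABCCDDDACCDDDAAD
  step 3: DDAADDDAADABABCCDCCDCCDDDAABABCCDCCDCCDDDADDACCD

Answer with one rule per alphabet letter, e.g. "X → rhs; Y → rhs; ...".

  step 2 ⇒ step 3: ABABCCDDDACCDDDAAD ⇒ DDA·AD·DDA·AD·AB·AB·CCD·CCD·CCD·DDA·AB·AB·CCD·CCD·CCD·DDA·DDA·CCD
    A ↦ DDA
    B ↦ AD
    C ↦ AB
    D ↦ CCD

A->DDA, B->AD, C->AB, D->CCD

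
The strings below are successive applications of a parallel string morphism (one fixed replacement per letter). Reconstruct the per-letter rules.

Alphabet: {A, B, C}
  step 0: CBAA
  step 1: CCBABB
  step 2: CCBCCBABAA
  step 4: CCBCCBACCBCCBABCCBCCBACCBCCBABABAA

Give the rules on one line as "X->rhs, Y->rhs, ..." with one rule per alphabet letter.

  step 1 ⇒ step 2: CCBABB ⇒ CCB·CCB·A·B·A·A
    A ↦ B
    B ↦ A
    C ↦ CCB

A->B, B->A, C->CCB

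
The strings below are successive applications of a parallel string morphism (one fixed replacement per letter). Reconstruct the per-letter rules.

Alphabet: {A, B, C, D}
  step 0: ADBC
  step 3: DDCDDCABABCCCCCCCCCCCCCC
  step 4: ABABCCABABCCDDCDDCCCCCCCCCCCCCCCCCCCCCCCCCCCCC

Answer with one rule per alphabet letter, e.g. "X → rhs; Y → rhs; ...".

A->DD, B->C, C->CC, D->AB

  step 3 ⇒ step 4: DDCDDCABABCCCCCCCCCCCCCC ⇒ AB·AB·CC·AB·AB·CC·DD·C·DD·C·CC·CC·CC·CC·CC·CC·CC·CC·CC·CC·CC·CC·CC·CC
    A ↦ DD
    B ↦ C
    C ↦ CC
    D ↦ AB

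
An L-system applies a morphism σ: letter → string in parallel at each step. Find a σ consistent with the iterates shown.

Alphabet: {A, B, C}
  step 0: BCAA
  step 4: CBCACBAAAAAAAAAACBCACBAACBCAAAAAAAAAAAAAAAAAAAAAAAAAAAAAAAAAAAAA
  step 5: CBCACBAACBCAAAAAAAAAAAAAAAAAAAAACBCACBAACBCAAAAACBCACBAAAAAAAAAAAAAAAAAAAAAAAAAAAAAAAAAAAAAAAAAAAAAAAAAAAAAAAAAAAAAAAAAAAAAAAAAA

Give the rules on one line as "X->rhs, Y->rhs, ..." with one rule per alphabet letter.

A->AA, B->CA, C->CB

  step 4 ⇒ step 5: CBCACBAAAAAAAAAACBCACBAACBCAAAAAAAAAAAAAAAAAAAAAAAAAAAAAAAAAAAAA ⇒ CB·CA·CB·AA·CB·CA·AA·AA·AA·AA·AA·AA·AA·AA·AA·AA·CB·CA·CB·AA·CB·CA·AA·AA·CB·CA·CB·AA·AA·AA·AA·AA·AA·AA·AA·AA·AA·AA·AA·AA·AA·AA·AA·AA·AA·AA·AA·AA·AA·AA·AA·AA·AA·AA·AA·AA·AA·AA·AA·AA·AA·AA·AA·AA
    A ↦ AA
    B ↦ CA
    C ↦ CB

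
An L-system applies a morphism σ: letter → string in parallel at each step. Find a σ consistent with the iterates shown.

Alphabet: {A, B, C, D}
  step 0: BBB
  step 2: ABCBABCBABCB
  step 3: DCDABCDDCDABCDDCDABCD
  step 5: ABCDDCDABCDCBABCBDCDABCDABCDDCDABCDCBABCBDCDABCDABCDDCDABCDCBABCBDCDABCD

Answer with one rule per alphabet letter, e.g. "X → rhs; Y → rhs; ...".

A->D, B->CD, C->AB, D->CB

  step 2 ⇒ step 3: ABCBABCBABCB ⇒ D·CD·AB·CD·D·CD·AB·CD·D·CD·AB·CD
    A ↦ D
    B ↦ CD
    C ↦ AB
    D ↦ CB  (constrained at step 3)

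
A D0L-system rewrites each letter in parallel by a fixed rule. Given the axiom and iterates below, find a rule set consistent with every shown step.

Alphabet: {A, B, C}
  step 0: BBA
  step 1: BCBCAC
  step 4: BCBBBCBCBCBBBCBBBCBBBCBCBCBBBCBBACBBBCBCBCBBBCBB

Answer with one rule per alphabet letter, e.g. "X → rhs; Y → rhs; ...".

  step 0 ⇒ step 1: BBA ⇒ BC·BC·AC
    A ↦ AC
    B ↦ BC
    C ↦ BB  (constrained at step 1)

A->AC, B->BC, C->BB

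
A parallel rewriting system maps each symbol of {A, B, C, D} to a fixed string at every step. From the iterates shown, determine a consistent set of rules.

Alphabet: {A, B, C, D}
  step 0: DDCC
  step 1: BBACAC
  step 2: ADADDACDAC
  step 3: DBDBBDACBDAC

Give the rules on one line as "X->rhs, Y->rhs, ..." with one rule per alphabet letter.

A->D, B->AD, C->AC, D->B

  step 2 ⇒ step 3: ADADDACDAC ⇒ D·B·D·B·B·D·AC·B·D·AC
    A ↦ D
    C ↦ AC
    D ↦ B
  step 1 ⇒ step 2: BBACAC ⇒ AD·AD·D·AC·D·AC
    B ↦ AD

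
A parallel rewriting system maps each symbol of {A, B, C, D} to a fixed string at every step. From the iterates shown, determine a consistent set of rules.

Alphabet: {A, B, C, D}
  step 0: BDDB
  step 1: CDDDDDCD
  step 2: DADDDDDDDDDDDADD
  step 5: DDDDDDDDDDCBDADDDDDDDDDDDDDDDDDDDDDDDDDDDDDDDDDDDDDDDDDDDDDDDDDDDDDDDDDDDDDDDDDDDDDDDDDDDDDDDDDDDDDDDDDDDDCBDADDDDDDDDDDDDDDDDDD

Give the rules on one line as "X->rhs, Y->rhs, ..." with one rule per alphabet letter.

  step 1 ⇒ step 2: CDDDDDCD ⇒ DA·DD·DD·DD·DD·DD·DA·DD
    C ↦ DA
    D ↦ DD
    A ↦ CB  (constrained at step 2)
  step 0 ⇒ step 1: BDDB ⇒ CD·DD·DD·CD
    B ↦ CD

A->CB, B->CD, C->DA, D->DD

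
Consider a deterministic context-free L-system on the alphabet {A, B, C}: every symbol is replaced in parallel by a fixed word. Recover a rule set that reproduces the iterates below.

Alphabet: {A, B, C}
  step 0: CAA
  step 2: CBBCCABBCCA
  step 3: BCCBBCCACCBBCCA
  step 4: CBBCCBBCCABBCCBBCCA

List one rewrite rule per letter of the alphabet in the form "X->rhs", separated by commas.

A->CCA, B->C, C->B

  step 3 ⇒ step 4: BCCBBCCACCBBCCA ⇒ C·B·B·C·C·B·B·CCA·B·B·C·C·B·B·CCA
    A ↦ CCA
    B ↦ C
    C ↦ B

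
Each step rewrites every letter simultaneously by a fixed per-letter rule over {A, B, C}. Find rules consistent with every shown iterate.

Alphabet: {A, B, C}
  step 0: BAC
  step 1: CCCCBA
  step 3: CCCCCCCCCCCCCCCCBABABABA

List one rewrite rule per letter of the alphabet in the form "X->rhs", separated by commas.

A->CCC, B->C, C->BA

  step 0 ⇒ step 1: BAC ⇒ C·CCC·BA
    A ↦ CCC
    B ↦ C
    C ↦ BA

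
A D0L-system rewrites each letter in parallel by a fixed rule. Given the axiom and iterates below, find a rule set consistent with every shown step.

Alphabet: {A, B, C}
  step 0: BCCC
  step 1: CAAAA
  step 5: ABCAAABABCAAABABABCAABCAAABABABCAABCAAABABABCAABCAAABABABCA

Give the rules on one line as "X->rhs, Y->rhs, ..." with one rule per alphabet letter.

A->AB, B->CA, C->A

  step 0 ⇒ step 1: BCCC ⇒ CA·A·A·A
    B ↦ CA
    C ↦ A
    A ↦ AB  (constrained at step 1)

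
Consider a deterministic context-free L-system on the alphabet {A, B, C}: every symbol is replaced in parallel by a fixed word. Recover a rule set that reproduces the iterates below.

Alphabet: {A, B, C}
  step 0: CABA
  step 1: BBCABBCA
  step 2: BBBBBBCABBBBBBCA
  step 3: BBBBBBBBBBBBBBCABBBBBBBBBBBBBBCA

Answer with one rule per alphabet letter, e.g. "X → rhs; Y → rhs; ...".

  step 2 ⇒ step 3: BBBBBBCABBBBBBCA ⇒ BB·BB·BB·BB·BB·BB·BB·CA·BB·BB·BB·BB·BB·BB·BB·CA
    A ↦ CA
    B ↦ BB
    C ↦ BB

A->CA, B->BB, C->BB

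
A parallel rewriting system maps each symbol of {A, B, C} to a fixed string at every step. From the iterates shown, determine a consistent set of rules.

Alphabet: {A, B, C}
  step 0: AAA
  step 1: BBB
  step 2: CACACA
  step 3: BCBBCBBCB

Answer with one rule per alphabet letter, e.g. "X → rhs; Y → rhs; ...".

  step 2 ⇒ step 3: CACACA ⇒ BC·B·BC·B·BC·B
    A ↦ B
    C ↦ BC
  step 1 ⇒ step 2: BBB ⇒ CA·CA·CA
    B ↦ CA

A->B, B->CA, C->BC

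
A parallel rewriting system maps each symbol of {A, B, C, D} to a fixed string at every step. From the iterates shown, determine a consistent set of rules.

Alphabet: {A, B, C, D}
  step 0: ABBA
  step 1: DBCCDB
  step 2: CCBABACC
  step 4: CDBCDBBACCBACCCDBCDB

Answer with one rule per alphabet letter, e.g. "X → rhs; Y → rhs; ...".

  step 1 ⇒ step 2: DBCCDB ⇒ C·C·BA·BA·C·C
    B ↦ C
    C ↦ BA
    D ↦ C
  step 0 ⇒ step 1: ABBA ⇒ DB·C·C·DB
    A ↦ DB

A->DB, B->C, C->BA, D->C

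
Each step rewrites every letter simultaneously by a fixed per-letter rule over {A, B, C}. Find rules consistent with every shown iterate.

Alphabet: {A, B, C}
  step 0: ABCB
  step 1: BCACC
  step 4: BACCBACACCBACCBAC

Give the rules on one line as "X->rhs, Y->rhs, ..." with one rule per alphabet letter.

A->B, B->C, C->AC

  step 0 ⇒ step 1: ABCB ⇒ B·C·AC·C
    A ↦ B
    B ↦ C
    C ↦ AC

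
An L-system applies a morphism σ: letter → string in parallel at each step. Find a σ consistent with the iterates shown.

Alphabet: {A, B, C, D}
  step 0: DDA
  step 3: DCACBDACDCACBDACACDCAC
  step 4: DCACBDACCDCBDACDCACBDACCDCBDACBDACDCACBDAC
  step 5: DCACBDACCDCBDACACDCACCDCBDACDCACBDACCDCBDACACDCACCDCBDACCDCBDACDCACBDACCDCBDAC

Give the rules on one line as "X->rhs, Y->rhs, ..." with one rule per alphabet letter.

A->BD, B->C, C->AC, D->DC

  step 4 ⇒ step 5: DCACBDACCDCBDACDCACBDACCDCBDACBDACDCACBDAC ⇒ DC·AC·BD·AC·C·DC·BD·AC·AC·DC·AC·C·DC·BD·AC·DC·AC·BD·AC·C·DC·BD·AC·AC·DC·AC·C·DC·BD·AC·C·DC·BD·AC·DC·AC·BD·AC·C·DC·BD·AC
    A ↦ BD
    B ↦ C
    C ↦ AC
    D ↦ DC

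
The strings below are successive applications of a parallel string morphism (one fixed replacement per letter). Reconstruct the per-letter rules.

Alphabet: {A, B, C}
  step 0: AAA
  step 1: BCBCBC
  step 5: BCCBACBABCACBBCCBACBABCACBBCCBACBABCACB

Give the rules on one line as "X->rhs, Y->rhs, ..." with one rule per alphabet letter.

  step 0 ⇒ step 1: AAA ⇒ BC·BC·BC
    A ↦ BC
    B ↦ A  (constrained at step 1)
    C ↦ CB  (constrained at step 1)

A->BC, B->A, C->CB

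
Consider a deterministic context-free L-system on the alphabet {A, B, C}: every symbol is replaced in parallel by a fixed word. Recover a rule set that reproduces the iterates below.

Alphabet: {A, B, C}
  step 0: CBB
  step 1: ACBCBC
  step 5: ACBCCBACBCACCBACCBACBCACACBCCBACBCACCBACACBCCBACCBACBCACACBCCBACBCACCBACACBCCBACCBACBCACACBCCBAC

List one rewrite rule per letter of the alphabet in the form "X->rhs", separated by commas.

  step 0 ⇒ step 1: CBB ⇒ AC·BC·BC
    B ↦ BC
    C ↦ AC
    A ↦ CB  (constrained at step 1)

A->CB, B->BC, C->AC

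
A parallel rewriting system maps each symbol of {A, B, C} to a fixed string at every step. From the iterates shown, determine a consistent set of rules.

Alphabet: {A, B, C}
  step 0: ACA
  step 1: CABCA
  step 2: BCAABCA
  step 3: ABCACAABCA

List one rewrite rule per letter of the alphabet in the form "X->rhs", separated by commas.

  step 2 ⇒ step 3: BCAABCA ⇒ A·B·CA·CA·A·B·CA
    A ↦ CA
    B ↦ A
    C ↦ B

A->CA, B->A, C->B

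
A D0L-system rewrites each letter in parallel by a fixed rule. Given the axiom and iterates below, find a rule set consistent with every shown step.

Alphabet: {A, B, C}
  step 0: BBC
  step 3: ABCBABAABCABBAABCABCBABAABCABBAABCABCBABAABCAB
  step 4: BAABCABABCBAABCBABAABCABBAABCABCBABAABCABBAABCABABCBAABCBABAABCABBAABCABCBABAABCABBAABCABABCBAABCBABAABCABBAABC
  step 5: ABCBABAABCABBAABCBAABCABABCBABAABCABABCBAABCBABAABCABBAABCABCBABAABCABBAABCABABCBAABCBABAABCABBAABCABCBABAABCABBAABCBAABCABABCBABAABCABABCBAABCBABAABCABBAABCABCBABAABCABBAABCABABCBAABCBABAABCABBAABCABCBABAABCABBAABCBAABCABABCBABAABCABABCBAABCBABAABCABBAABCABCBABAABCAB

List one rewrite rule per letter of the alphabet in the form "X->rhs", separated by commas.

A->BA, B->ABC, C->AB

  step 4 ⇒ step 5: BAABCABABCBAABCBABAABCABBAABCABCBABAABCABBAABCABABCBAABCBABAABCABBAABCABCBABAABCABBAABCABABCBAABCBABAABCABBAABC ⇒ ABC·BA·BA·ABC·AB·BA·ABC·BA·ABC·AB·ABC·BA·BA·ABC·AB·ABC·BA·ABC·BA·BA·ABC·AB·BA·ABC·ABC·BA·BA·ABC·AB·BA·ABC·AB·ABC·BA·ABC·BA·BA·ABC·AB·BA·ABC·ABC·BA·BA·ABC·AB·BA·ABC·BA·ABC·AB·ABC·BA·BA·ABC·AB·ABC·BA·ABC·BA·BA·ABC·AB·BA·ABC·ABC·BA·BA·ABC·AB·BA·ABC·AB·ABC·BA·ABC·BA·BA·ABC·AB·BA·ABC·ABC·BA·BA·ABC·AB·BA·ABC·BA·ABC·AB·ABC·BA·BA·ABC·AB·ABC·BA·ABC·BA·BA·ABC·AB·BA·ABC·ABC·BA·BA·ABC·AB
    A ↦ BA
    B ↦ ABC
    C ↦ AB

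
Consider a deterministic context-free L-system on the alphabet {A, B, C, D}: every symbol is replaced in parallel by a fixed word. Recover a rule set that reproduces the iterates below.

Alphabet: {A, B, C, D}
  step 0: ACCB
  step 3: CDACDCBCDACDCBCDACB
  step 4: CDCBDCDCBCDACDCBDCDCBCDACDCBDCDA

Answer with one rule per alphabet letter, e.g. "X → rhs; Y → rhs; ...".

  step 3 ⇒ step 4: CDACDCBCDACDCBCDACB ⇒ CD·CB·D·CD·CB·CD·A·CD·CB·D·CD·CB·CD·A·CD·CB·D·CD·A
    A ↦ D
    B ↦ A
    C ↦ CD
    D ↦ CB

A->D, B->A, C->CD, D->CB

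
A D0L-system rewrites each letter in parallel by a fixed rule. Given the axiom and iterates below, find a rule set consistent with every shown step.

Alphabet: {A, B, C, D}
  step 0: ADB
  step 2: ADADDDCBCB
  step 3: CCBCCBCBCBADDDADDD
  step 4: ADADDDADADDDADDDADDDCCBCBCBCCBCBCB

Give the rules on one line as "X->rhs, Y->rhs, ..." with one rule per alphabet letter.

  step 3 ⇒ step 4: CCBCCBCBCBADDDADDD ⇒ AD·AD·DD·AD·AD·DD·AD·DD·AD·DD·C·CB·CB·CB·C·CB·CB·CB
    A ↦ C
    B ↦ DD
    C ↦ AD
    D ↦ CB

A->C, B->DD, C->AD, D->CB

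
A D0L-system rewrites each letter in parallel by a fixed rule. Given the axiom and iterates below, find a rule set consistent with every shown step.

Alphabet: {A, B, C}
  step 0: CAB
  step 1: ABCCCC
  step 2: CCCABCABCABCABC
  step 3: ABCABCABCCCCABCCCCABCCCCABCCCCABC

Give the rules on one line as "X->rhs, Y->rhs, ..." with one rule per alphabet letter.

A->CC, B->C, C->ABC

  step 2 ⇒ step 3: CCCABCABCABCABC ⇒ ABC·ABC·ABC·CC·C·ABC·CC·C·ABC·CC·C·ABC·CC·C·ABC
    A ↦ CC
    B ↦ C
    C ↦ ABC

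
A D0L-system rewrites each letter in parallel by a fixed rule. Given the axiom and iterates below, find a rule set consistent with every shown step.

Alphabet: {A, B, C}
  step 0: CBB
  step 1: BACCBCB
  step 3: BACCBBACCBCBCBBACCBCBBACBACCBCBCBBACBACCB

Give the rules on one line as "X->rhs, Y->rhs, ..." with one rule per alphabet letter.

A->CB, B->CB, C->BAC

  step 0 ⇒ step 1: CBB ⇒ BAC·CB·CB
    B ↦ CB
    C ↦ BAC
    A ↦ CB  (constrained at step 1)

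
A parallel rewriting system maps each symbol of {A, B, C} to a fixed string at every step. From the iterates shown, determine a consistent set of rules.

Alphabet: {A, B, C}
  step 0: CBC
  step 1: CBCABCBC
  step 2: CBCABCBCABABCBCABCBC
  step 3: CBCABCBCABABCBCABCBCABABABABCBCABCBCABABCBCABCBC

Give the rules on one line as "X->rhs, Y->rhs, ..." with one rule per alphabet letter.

A->AB, B->AB, C->CBC

  step 2 ⇒ step 3: CBCABCBCABABCBCABCBC ⇒ CBC·AB·CBC·AB·AB·CBC·AB·CBC·AB·AB·AB·AB·CBC·AB·CBC·AB·AB·CBC·AB·CBC
    A ↦ AB
    B ↦ AB
    C ↦ CBC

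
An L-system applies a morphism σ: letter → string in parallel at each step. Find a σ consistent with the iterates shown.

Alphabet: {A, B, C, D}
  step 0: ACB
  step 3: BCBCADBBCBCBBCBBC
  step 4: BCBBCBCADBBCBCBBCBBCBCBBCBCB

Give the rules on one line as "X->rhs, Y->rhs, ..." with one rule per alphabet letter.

A->CAD, B->BC, C->B, D->B

  step 3 ⇒ step 4: BCBCADBBCBCBBCBBC ⇒ BC·B·BC·B·CAD·B·BC·BC·B·BC·B·BC·BC·B·BC·BC·B
    A ↦ CAD
    B ↦ BC
    C ↦ B
    D ↦ B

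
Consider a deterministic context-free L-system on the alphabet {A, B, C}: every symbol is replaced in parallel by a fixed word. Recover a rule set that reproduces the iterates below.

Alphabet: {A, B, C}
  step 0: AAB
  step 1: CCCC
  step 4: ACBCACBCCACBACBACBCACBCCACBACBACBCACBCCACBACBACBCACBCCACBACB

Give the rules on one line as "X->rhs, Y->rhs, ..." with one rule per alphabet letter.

  step 0 ⇒ step 1: AAB ⇒ C·C·CC
    A ↦ C
    B ↦ CC
    C ↦ ACB  (constrained at step 1)

A->C, B->CC, C->ACB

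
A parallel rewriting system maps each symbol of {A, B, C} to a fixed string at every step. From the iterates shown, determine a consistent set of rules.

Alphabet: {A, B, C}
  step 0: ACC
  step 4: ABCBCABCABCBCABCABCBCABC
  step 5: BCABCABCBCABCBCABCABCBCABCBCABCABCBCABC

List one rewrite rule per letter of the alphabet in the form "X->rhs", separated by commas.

  step 4 ⇒ step 5: ABCBCABCABCBCABCABCBCABC ⇒ BC·A·BC·A·BC·BC·A·BC·BC·A·BC·A·BC·BC·A·BC·BC·A·BC·A·BC·BC·A·BC
    A ↦ BC
    B ↦ A
    C ↦ BC

A->BC, B->A, C->BC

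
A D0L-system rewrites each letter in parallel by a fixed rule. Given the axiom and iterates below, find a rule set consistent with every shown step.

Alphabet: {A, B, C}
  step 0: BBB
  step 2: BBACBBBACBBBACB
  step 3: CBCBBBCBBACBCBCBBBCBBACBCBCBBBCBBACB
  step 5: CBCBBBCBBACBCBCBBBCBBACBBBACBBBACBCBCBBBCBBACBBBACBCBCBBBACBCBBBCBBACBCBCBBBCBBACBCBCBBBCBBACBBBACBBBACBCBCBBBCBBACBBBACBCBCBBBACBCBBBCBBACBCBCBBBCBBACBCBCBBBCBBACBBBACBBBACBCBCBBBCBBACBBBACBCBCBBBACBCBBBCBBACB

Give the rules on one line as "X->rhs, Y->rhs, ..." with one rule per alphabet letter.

A->BBC, B->CB, C->BBA

  step 2 ⇒ step 3: BBACBBBACBBBACB ⇒ CB·CB·BBC·BBA·CB·CB·CB·BBC·BBA·CB·CB·CB·BBC·BBA·CB
    A ↦ BBC
    B ↦ CB
    C ↦ BBA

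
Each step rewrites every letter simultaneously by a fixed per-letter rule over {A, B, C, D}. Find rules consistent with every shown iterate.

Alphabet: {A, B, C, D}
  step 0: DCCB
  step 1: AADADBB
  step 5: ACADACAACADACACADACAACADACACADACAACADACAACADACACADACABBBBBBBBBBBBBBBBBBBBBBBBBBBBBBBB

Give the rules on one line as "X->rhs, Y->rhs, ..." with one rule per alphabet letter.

  step 0 ⇒ step 1: DCCB ⇒ A·AD·AD·BB
    B ↦ BB
    C ↦ AD
    D ↦ A
    A ↦ AC  (constrained at step 1)

A->AC, B->BB, C->AD, D->A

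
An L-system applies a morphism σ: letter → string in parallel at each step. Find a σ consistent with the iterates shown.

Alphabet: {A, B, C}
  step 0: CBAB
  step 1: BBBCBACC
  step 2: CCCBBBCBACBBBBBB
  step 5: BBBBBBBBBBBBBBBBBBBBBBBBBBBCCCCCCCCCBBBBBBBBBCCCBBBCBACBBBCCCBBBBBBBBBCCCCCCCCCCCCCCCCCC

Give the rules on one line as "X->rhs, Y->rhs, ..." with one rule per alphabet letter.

  step 1 ⇒ step 2: BBBCBACC ⇒ C·C·C·BBB·C·BAC·BBB·BBB
    A ↦ BAC
    B ↦ C
    C ↦ BBB

A->BAC, B->C, C->BBB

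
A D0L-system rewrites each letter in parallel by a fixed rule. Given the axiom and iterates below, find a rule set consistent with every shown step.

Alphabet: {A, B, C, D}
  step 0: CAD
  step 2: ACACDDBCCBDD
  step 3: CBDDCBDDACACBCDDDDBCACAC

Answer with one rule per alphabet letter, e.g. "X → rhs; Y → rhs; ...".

A->CB, B->BC, C->DD, D->AC

  step 2 ⇒ step 3: ACACDDBCCBDD ⇒ CB·DD·CB·DD·AC·AC·BC·DD·DD·BC·AC·AC
    A ↦ CB
    B ↦ BC
    C ↦ DD
    D ↦ AC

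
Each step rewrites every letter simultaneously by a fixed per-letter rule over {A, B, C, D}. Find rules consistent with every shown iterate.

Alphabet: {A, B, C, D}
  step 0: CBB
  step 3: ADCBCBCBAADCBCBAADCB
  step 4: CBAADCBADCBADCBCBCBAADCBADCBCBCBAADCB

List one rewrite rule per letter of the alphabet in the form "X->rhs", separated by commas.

  step 3 ⇒ step 4: ADCBCBCBAADCBCBAADCB ⇒ CB·A·AD·CB·AD·CB·AD·CB·CB·CB·A·AD·CB·AD·CB·CB·CB·A·AD·CB
    A ↦ CB
    B ↦ CB
    C ↦ AD
    D ↦ A

A->CB, B->CB, C->AD, D->A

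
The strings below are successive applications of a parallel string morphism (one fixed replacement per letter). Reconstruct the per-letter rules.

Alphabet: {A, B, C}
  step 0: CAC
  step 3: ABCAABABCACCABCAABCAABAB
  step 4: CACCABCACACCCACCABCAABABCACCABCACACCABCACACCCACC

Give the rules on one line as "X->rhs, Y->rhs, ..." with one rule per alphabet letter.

  step 3 ⇒ step 4: ABCAABABCACCABCAABCAABAB ⇒ CA·CC·AB·CA·CA·CC·CA·CC·AB·CA·AB·AB·CA·CC·AB·CA·CA·CC·AB·CA·CA·CC·CA·CC
    A ↦ CA
    B ↦ CC
    C ↦ AB

A->CA, B->CC, C->AB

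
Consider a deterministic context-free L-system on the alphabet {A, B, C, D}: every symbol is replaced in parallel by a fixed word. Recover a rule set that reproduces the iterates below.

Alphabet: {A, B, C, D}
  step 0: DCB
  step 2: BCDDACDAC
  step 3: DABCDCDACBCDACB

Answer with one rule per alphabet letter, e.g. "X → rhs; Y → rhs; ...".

  step 2 ⇒ step 3: BCDDACDAC ⇒ DA·B·CD·CD·AC·B·CD·AC·B
    A ↦ AC
    B ↦ DA
    C ↦ B
    D ↦ CD

A->AC, B->DA, C->B, D->CD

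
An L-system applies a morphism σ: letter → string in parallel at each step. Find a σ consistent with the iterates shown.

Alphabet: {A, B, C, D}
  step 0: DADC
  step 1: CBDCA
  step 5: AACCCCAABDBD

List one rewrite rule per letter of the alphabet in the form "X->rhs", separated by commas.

  step 0 ⇒ step 1: DADC ⇒ C·BD·C·A
    A ↦ BD
    C ↦ A
    D ↦ C
    B ↦ C  (constrained at step 1)

A->BD, B->C, C->A, D->C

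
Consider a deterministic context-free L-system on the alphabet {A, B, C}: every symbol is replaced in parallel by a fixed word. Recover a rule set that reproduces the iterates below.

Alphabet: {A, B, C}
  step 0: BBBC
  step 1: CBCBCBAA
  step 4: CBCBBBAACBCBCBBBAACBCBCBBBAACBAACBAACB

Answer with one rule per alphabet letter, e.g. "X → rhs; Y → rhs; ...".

  step 0 ⇒ step 1: BBBC ⇒ CB·CB·CB·AA
    B ↦ CB
    C ↦ AA
    A ↦ B  (constrained at step 1)

A->B, B->CB, C->AA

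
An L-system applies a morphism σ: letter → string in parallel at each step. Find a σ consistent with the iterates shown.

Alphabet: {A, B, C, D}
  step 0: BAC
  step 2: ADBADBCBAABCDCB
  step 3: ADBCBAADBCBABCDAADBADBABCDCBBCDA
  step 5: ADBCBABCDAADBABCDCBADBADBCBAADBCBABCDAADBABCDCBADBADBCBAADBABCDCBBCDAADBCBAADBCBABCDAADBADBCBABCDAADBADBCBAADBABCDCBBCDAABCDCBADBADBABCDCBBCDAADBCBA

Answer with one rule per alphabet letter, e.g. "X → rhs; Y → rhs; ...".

A->ADB, B->A, C->BCD, D->CB

  step 2 ⇒ step 3: ADBADBCBAABCDCB ⇒ ADB·CB·A·ADB·CB·A·BCD·A·ADB·ADB·A·BCD·CB·BCD·A
    A ↦ ADB
    B ↦ A
    C ↦ BCD
    D ↦ CB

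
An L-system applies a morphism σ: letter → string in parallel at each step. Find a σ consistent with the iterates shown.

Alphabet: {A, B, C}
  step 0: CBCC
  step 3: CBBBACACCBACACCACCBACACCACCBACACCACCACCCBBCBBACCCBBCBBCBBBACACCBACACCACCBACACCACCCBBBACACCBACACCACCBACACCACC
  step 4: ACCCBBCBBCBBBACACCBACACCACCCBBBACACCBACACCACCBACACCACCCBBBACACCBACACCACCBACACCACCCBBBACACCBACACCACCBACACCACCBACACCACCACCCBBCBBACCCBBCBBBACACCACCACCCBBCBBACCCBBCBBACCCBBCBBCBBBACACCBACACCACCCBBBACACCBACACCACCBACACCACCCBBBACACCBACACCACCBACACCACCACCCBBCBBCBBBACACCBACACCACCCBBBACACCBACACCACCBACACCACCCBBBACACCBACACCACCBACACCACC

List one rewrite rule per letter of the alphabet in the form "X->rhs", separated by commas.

  step 3 ⇒ step 4: CBBBACACCBACACCACCBACACCACCBACACCACCACCCBBCBBACCCBBCBBCBBBACACCBACACCACCBACACCACCCBBBACACCBACACCACCBACACCACC ⇒ ACC·CBB·CBB·CBB·BAC·ACC·BAC·ACC·ACC·CBB·BAC·ACC·BAC·ACC·ACC·BAC·ACC·ACC·CBB·BAC·ACC·BAC·ACC·ACC·BAC·ACC·ACC·CBB·BAC·ACC·BAC·ACC·ACC·BAC·ACC·ACC·BAC·ACC·ACC·ACC·CBB·CBB·ACC·CBB·CBB·BAC·ACC·ACC·ACC·CBB·CBB·ACC·CBB·CBB·ACC·CBB·CBB·CBB·BAC·ACC·BAC·ACC·ACC·CBB·BAC·ACC·BAC·ACC·ACC·BAC·ACC·ACC·CBB·BAC·ACC·BAC·ACC·ACC·BAC·ACC·ACC·ACC·CBB·CBB·CBB·BAC·ACC·BAC·ACC·ACC·CBB·BAC·ACC·BAC·ACC·ACC·BAC·ACC·ACC·CBB·BAC·ACC·BAC·ACC·ACC·BAC·ACC·ACC
    A ↦ BAC
    B ↦ CBB
    C ↦ ACC

A->BAC, B->CBB, C->ACC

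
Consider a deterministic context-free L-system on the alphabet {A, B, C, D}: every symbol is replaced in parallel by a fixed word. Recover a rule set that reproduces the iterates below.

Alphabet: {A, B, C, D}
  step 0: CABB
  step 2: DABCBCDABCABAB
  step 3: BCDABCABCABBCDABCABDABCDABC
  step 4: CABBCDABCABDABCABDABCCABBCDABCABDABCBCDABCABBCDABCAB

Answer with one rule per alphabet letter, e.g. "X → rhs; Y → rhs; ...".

A->DAB, B->C, C->AB, D->BC

  step 3 ⇒ step 4: BCDABCABCABBCDABCABDABCDABC ⇒ C·AB·BC·DAB·C·AB·DAB·C·AB·DAB·C·C·AB·BC·DAB·C·AB·DAB·C·BC·DAB·C·AB·BC·DAB·C·AB
    A ↦ DAB
    B ↦ C
    C ↦ AB
    D ↦ BC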